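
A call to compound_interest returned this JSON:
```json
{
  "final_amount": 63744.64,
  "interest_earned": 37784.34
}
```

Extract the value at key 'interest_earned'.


37784.34


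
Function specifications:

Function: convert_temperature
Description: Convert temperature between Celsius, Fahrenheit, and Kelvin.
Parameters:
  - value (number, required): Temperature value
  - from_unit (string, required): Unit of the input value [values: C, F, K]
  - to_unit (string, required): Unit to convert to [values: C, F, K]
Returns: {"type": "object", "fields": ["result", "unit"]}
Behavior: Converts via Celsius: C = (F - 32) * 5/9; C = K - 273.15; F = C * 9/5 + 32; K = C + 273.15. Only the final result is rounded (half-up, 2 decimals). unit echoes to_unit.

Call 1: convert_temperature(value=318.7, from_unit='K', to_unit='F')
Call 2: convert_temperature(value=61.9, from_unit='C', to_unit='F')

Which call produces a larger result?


Call 1:
  To C: 318.7 - 273.15 = 45.55
  To F: 45.55 * 9/5 + 32 = 113.99
  Round to 2 decimals: 113.99
  -> 113.99 F
Call 2:
  Input already in C: 61.9
  To F: 61.9 * 9/5 + 32 = 143.42
  Round to 2 decimals: 143.42
  -> 143.42 F
Call 2 (143.42 F)


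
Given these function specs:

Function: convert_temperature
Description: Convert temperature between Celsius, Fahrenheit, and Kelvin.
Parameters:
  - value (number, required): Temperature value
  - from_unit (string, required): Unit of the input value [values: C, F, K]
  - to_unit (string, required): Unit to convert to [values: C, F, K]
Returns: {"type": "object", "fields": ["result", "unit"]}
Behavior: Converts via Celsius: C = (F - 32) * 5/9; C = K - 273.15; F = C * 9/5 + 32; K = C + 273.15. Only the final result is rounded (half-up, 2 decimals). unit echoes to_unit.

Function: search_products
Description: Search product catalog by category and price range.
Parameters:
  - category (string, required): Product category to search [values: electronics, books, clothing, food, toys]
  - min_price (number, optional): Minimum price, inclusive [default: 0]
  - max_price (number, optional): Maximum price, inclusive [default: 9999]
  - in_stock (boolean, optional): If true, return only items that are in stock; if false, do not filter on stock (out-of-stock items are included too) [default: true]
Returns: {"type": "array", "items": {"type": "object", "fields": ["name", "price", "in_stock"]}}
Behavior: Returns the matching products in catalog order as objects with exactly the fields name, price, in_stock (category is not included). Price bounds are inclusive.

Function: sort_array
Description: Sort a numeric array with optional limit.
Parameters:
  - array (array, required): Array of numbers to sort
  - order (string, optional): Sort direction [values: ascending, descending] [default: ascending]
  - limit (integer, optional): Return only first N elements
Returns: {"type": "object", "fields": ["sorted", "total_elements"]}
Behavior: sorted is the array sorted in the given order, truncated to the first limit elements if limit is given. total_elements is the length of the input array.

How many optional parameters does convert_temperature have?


Parameters of convert_temperature: value (required), from_unit (required), to_unit (required)
Optional count:
0


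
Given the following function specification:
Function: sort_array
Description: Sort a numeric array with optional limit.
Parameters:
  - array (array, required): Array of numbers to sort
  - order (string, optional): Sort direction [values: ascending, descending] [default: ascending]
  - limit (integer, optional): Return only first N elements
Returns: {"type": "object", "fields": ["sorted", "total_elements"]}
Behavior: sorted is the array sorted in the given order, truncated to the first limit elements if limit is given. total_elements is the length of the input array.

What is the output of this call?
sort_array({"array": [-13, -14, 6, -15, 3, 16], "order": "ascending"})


sorted ascending: [-15, -14, -13, 3, 6, 16]
total_elements = len(input) = 6
Output:
{"sorted": [-15, -14, -13, 3, 6, 16], "total_elements": 6}


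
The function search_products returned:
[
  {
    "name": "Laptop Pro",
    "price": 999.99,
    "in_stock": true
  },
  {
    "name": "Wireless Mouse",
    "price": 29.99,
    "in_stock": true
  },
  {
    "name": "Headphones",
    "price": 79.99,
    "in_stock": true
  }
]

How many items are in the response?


Items: Laptop Pro, Wireless Mouse, Headphones
3


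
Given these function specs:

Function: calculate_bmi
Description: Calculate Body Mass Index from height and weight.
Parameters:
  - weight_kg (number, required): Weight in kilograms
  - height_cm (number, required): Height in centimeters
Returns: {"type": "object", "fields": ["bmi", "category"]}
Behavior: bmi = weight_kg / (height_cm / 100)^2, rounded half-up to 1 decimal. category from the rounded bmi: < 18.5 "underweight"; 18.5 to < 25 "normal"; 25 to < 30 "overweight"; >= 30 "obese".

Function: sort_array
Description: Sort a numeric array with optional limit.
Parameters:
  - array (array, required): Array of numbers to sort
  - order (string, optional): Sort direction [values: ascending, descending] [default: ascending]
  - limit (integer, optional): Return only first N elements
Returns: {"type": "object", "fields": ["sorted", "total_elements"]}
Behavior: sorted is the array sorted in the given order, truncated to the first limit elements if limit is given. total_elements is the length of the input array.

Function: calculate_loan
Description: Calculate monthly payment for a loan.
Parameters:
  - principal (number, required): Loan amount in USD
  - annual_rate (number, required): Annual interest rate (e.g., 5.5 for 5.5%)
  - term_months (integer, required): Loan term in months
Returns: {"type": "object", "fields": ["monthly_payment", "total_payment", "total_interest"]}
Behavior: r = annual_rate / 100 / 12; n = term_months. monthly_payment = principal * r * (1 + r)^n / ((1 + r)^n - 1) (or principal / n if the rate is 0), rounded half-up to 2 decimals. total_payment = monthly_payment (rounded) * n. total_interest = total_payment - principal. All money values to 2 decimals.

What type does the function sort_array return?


The sort_array spec declares Returns: {"type": "object", "fields": ["sorted", "total_elements"]}
Type:
object


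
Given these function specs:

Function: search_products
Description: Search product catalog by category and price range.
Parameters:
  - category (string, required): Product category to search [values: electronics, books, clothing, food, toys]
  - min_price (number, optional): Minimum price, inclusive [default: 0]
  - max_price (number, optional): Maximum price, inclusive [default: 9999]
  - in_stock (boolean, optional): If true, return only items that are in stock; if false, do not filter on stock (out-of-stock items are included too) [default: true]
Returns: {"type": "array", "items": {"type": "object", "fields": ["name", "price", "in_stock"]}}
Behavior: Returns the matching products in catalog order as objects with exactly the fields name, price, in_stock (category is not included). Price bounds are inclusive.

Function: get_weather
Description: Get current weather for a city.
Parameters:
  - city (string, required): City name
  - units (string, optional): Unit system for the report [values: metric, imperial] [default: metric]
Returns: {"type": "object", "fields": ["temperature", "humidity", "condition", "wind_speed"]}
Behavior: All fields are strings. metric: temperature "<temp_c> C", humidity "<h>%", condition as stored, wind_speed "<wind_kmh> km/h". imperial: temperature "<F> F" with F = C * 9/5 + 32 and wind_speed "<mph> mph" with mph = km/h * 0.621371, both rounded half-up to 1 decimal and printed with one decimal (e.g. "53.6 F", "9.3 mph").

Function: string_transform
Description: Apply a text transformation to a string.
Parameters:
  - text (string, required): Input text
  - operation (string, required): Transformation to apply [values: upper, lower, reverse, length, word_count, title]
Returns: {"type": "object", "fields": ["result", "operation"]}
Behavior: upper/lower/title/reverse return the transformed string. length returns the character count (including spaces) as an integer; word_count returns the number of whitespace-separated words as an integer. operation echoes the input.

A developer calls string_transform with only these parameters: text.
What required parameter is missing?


Required parameters: text, operation
Provided: text
Missing: operation
operation


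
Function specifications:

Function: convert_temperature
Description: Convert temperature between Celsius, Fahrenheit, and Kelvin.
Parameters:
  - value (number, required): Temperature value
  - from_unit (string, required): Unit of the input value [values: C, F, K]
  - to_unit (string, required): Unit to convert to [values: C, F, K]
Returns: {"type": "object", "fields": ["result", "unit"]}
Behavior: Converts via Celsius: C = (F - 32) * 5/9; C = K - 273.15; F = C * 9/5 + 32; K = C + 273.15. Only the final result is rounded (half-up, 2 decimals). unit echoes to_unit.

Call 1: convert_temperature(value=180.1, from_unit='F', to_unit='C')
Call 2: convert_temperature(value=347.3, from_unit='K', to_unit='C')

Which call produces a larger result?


Call 1:
  To C: (180.1 - 32) * 5/9 = 82.277778
  Target is C: 82.277778
  Round to 2 decimals: 82.28
  -> 82.28 C
Call 2:
  To C: 347.3 - 273.15 = 74.15
  Target is C: 74.15
  Round to 2 decimals: 74.15
  -> 74.15 C
Call 1 (82.28 C)


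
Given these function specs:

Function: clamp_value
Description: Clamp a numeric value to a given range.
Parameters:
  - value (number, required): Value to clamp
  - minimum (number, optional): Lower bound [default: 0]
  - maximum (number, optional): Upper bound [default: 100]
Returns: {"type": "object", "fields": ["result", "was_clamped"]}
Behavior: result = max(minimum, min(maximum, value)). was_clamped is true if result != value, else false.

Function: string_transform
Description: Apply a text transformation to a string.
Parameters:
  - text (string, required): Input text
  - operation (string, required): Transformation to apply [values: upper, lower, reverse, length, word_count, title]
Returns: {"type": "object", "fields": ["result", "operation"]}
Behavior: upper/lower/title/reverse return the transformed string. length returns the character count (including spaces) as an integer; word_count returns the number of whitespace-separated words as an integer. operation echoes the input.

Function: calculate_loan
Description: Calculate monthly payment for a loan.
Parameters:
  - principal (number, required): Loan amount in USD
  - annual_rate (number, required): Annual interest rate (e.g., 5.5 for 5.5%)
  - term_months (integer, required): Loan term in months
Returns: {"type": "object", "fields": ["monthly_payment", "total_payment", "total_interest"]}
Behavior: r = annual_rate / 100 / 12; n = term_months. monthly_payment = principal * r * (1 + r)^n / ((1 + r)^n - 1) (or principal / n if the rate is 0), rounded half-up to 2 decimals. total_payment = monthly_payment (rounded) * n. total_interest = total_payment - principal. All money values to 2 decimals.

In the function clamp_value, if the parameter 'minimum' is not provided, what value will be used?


The clamp_value spec declares:
  - minimum (number, optional): Lower bound [default: 0]
Default:
0


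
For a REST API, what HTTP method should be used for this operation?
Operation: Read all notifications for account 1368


GET = read, POST = create, PUT = update/replace, DELETE = remove
This operation is a read.
GET


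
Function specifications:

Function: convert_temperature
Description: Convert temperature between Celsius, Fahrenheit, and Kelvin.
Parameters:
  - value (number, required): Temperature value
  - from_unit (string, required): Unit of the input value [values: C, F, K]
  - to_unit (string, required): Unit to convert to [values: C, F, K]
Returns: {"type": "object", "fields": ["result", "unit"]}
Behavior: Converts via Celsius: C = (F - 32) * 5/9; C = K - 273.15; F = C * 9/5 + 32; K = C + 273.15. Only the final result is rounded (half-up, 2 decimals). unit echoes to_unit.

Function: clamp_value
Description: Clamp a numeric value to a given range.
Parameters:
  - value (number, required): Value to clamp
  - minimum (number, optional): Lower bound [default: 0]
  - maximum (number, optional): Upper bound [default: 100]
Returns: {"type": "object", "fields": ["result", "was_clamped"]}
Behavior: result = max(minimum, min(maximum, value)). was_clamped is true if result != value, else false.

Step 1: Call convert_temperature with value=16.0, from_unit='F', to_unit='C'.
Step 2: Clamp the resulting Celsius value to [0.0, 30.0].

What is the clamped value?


Step 1: convert_temperature(value=16.0, from_unit=F, to_unit=C)
  To C: (16 - 32) * 5/9 = -8.888889
  Target is C: -8.888889
  Round to 2 decimals: -8.89
  -> result = -8.89 C
Step 2: clamp_value(value=-8.89, minimum=0.0, maximum=30.0)
  result = max(0.0, min(30.0, -8.89)) = max(0.0, -8.89) = 0.0
  was_clamped = (0.0 != -8.89) = true
  -> result = 0.0
0.0


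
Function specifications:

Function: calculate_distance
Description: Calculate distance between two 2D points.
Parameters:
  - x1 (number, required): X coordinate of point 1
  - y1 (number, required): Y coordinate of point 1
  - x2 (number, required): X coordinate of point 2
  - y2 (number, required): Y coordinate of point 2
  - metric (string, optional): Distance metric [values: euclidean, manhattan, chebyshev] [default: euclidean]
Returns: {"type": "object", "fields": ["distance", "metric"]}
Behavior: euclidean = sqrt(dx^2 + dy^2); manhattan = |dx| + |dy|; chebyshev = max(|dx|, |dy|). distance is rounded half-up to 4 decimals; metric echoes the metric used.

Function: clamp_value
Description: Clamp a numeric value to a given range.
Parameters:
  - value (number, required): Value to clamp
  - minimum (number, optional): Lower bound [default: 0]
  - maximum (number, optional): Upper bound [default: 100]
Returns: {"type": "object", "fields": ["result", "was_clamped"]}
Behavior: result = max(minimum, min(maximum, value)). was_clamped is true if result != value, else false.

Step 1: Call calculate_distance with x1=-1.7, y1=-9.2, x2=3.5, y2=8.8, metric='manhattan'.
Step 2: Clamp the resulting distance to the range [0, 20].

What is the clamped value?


Step 1: calculate_distance (manhattan)
  |dx| = |3.5 - -1.7| = 5.2; |dy| = |8.8 - -9.2| = 18
  manhattan: 5.2 + 18 = 23.2
  Round to 4 decimals: 23.2
  -> distance = 23.2
Step 2: clamp_value(value=23.2, minimum=0, maximum=20)
  result = max(0, min(20, 23.2)) = max(0, 20) = 20
  was_clamped = (20 != 23.2) = true
  -> result = 20
20


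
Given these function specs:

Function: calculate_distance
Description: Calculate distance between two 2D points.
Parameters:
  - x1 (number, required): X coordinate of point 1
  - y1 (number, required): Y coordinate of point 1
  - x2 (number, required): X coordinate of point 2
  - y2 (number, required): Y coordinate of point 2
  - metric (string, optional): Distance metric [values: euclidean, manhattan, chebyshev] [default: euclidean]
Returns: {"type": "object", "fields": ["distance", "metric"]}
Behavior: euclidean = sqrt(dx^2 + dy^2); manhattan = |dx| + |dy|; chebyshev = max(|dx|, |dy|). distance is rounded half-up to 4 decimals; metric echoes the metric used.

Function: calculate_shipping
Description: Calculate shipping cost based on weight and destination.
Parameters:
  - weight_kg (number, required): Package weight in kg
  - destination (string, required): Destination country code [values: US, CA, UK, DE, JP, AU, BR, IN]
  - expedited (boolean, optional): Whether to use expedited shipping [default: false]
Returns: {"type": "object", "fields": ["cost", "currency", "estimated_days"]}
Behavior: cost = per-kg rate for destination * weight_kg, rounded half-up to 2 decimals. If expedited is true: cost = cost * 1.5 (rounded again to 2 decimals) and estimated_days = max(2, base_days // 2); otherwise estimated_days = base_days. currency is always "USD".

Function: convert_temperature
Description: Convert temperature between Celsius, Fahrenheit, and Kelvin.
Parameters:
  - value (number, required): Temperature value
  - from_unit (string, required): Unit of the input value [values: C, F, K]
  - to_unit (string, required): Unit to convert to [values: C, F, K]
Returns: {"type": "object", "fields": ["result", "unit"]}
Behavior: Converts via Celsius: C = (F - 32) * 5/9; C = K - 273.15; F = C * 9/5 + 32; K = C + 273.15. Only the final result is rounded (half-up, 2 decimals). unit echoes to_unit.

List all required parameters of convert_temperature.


Parameters of convert_temperature and their required/optional flag:
  value: required
  from_unit: required
  to_unit: required
from_unit, to_unit, value


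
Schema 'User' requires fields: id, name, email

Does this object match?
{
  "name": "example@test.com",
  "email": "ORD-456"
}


Checking required fields...
Missing: id
Invalid - missing required field 'id'


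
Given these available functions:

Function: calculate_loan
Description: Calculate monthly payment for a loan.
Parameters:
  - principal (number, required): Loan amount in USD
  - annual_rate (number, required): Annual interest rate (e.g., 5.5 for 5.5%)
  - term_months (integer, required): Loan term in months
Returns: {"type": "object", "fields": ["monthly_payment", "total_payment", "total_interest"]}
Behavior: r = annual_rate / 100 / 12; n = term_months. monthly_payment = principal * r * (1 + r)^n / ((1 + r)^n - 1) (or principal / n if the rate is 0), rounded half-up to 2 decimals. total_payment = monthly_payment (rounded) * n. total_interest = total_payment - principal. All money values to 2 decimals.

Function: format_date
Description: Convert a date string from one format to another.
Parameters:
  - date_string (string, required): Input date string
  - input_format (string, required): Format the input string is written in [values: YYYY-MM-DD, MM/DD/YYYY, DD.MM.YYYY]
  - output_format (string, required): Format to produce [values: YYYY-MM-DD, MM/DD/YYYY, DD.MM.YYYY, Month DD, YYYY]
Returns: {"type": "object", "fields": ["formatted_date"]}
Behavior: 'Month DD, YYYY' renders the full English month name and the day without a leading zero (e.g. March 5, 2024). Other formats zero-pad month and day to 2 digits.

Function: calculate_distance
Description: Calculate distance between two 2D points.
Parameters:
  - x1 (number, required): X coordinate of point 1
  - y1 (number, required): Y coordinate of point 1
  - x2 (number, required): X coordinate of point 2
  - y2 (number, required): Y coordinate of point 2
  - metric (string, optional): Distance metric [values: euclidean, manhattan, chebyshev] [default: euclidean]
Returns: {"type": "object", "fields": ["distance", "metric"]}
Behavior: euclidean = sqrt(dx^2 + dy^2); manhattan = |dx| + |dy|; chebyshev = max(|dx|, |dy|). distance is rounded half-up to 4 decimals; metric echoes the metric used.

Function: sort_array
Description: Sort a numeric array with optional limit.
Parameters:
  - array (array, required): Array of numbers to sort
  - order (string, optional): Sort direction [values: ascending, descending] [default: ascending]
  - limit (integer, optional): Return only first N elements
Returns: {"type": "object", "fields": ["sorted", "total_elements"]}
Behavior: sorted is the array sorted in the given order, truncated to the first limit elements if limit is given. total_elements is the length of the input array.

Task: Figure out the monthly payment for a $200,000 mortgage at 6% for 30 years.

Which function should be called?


The task needs a function whose description is: Calculate monthly payment for a loan.
calculate_loan


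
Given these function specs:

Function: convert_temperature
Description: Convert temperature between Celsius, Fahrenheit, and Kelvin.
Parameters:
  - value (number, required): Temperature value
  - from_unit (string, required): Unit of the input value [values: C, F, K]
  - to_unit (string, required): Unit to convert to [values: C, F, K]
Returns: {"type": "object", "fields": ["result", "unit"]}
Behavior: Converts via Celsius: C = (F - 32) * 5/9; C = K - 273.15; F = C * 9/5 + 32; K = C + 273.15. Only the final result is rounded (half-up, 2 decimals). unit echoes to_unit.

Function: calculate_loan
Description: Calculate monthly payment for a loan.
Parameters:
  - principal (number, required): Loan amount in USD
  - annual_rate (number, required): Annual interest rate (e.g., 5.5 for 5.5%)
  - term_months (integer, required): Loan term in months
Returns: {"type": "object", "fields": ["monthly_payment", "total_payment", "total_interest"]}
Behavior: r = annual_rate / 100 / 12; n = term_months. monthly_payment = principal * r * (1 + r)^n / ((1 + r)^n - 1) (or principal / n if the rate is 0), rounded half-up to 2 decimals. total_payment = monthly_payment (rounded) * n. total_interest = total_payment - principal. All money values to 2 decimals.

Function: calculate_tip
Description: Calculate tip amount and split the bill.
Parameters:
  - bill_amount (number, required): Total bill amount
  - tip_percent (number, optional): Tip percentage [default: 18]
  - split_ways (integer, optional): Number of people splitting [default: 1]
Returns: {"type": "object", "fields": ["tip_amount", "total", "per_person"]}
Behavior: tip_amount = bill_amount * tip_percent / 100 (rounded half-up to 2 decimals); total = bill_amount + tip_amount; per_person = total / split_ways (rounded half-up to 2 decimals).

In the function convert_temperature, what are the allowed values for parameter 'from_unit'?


The convert_temperature spec declares:
  - from_unit (string, required): Unit of the input value [values: C, F, K]
Allowed values:
C, F, K


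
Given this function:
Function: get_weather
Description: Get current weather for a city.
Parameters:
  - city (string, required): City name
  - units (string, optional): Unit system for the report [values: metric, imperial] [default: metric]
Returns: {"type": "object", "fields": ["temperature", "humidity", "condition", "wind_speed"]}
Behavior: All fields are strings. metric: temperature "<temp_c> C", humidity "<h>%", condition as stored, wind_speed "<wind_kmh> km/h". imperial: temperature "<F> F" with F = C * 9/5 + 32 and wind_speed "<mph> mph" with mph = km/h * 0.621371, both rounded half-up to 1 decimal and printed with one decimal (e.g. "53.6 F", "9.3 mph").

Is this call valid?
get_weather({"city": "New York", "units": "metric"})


Checking all required parameters present and types match... All valid.
Valid


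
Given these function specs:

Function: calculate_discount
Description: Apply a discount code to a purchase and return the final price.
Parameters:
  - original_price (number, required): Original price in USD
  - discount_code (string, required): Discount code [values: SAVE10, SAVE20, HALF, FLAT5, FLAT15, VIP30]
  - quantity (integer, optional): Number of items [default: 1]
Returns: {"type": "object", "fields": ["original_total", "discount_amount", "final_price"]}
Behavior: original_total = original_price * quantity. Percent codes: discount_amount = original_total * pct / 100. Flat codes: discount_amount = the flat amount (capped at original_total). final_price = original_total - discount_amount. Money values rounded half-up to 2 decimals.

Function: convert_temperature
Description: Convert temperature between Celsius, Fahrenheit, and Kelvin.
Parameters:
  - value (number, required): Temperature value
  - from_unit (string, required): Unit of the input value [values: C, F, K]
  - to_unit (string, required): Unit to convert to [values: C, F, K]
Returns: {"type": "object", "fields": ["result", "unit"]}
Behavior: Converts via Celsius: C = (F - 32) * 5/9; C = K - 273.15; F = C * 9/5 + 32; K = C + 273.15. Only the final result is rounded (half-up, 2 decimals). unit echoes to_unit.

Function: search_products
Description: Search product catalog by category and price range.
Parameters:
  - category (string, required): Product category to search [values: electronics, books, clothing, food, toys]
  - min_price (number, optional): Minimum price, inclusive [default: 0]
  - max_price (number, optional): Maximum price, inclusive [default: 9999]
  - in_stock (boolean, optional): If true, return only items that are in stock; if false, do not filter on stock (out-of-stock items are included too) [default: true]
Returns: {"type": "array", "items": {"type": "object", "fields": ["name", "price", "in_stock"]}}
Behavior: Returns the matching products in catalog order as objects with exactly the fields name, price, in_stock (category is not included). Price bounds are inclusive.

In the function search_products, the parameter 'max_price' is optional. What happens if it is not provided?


The search_products spec declares:
  - max_price (number, optional): Maximum price, inclusive [default: 9999]
It defaults to 9999


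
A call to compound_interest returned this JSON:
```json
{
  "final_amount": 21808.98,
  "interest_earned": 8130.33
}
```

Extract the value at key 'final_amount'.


21808.98


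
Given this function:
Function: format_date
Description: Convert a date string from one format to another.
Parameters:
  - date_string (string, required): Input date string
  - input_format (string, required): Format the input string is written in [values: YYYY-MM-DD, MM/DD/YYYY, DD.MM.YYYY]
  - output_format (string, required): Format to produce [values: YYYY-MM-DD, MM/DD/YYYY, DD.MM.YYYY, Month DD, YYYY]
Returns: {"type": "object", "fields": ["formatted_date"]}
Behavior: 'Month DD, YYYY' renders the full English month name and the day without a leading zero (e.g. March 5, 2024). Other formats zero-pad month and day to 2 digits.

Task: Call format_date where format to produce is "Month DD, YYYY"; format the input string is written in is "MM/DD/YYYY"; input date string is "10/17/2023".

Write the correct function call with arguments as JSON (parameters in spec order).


Mapping each described value to its parameter name:
  'Format to produce' -> output_format = "Month DD, YYYY"
  'Format the input string is written in' -> input_format = "MM/DD/YYYY"
  'Input date string' -> date_string = "10/17/2023"
format_date({"date_string": "10/17/2023", "input_format": "MM/DD/YYYY", "output_format": "Month DD, YYYY"})


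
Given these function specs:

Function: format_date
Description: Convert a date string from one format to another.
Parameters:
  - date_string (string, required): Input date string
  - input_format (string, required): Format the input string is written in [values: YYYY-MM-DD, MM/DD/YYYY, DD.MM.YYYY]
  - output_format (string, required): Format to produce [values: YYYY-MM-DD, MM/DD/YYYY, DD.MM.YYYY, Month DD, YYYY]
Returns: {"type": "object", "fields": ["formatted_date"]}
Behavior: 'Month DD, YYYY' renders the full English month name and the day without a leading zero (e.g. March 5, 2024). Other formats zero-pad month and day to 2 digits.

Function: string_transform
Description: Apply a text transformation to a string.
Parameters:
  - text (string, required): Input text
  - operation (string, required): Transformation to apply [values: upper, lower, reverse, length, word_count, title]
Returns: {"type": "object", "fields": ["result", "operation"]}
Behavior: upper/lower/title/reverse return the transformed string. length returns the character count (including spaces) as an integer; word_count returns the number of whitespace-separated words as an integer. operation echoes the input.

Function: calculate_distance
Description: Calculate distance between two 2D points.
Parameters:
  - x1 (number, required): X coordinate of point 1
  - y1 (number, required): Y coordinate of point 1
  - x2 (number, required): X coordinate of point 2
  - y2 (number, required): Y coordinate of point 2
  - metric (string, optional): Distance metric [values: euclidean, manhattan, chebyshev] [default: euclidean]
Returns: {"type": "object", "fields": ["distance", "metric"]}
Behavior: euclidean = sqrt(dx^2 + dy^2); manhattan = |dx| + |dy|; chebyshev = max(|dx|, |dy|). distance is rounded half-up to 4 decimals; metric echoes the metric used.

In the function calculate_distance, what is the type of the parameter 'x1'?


The calculate_distance spec declares:
  - x1 (number, required): X coordinate of point 1
Type:
number


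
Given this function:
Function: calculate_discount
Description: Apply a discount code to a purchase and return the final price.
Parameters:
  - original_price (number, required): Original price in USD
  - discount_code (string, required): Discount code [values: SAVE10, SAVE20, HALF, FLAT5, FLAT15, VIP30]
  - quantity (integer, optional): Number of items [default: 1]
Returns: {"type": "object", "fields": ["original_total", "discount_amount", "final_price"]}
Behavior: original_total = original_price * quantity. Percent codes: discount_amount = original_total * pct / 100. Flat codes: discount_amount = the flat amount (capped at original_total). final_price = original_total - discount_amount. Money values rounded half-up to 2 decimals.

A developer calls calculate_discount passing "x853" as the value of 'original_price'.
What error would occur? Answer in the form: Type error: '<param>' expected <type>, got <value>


Spec: 'original_price' is declared as number; "x853" is a string.
Type error: 'original_price' expected number, got "x853"


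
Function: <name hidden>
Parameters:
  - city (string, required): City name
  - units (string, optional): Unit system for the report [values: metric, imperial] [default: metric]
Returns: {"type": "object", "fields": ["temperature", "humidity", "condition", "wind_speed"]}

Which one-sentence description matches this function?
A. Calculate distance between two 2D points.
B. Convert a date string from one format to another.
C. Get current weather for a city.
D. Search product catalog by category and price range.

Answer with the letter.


Parameters city, units and return ["temperature", "humidity", "condition", "wind_speed"] fit: Get current weather for a city.
C


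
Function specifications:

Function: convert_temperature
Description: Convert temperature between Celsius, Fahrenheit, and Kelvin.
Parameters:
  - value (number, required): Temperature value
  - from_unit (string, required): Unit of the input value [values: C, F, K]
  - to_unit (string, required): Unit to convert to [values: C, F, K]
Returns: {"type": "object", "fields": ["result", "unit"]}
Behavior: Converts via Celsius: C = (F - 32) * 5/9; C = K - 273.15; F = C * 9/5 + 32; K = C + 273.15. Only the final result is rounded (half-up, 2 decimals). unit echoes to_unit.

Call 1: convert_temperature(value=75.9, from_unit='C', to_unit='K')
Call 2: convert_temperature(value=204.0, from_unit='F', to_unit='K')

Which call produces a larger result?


Call 1:
  Input already in C: 75.9
  To K: 75.9 + 273.15 = 349.05
  Round to 2 decimals: 349.05
  -> 349.05 K
Call 2:
  To C: (204 - 32) * 5/9 = 95.555556
  To K: 95.555556 + 273.15 = 368.705556
  Round to 2 decimals: 368.71
  -> 368.71 K
Call 2 (368.71 K)


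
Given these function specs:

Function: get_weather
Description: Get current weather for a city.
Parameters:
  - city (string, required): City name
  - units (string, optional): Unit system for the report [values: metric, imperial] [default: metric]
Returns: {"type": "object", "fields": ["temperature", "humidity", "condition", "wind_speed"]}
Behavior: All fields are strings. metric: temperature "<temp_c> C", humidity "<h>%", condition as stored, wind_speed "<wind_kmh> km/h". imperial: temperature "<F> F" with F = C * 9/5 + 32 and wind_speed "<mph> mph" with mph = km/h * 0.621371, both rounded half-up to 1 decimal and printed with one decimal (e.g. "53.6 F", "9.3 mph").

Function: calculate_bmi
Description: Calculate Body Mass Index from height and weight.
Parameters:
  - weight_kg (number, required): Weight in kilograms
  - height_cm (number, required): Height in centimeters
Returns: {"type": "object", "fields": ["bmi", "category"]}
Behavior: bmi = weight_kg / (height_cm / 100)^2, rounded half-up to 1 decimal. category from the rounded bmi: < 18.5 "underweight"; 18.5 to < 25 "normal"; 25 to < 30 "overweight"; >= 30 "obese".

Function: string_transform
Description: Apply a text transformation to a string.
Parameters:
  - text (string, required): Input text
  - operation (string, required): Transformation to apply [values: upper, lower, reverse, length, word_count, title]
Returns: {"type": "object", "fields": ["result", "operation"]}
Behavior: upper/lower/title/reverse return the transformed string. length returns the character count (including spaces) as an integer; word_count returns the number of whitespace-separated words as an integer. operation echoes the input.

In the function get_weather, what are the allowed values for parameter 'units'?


The get_weather spec declares:
  - units (string, optional): Unit system for the report [values: metric, imperial] [default: metric]
Allowed values:
metric, imperial


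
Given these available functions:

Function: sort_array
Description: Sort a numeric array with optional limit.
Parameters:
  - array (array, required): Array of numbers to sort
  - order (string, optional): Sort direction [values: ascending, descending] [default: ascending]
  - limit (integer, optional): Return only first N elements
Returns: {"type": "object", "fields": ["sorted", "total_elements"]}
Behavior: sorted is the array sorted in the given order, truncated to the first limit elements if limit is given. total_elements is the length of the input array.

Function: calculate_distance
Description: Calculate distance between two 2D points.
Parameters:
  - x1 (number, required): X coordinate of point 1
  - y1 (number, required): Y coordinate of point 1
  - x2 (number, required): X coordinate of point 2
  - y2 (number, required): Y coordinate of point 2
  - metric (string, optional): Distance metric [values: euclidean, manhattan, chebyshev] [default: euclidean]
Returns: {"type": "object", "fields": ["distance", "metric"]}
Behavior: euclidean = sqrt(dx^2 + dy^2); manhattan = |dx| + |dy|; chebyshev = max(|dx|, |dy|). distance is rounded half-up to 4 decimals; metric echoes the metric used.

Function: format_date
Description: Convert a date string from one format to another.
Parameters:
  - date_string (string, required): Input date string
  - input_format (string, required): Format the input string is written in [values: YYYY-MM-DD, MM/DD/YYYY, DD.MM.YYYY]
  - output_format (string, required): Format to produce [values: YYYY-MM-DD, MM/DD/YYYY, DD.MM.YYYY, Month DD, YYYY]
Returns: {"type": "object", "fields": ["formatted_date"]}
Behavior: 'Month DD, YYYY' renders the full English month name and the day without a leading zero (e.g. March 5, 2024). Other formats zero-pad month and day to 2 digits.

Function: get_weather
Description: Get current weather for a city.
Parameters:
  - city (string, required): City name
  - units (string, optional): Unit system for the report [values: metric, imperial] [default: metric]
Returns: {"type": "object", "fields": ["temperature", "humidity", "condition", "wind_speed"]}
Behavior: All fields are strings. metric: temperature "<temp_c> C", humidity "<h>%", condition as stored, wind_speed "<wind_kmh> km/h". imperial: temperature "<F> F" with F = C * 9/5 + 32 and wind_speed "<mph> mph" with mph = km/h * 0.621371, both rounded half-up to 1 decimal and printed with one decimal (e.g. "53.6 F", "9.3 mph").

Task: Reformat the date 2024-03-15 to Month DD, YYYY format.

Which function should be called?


The task needs a function whose description is: Convert a date string from one format to another.
format_date


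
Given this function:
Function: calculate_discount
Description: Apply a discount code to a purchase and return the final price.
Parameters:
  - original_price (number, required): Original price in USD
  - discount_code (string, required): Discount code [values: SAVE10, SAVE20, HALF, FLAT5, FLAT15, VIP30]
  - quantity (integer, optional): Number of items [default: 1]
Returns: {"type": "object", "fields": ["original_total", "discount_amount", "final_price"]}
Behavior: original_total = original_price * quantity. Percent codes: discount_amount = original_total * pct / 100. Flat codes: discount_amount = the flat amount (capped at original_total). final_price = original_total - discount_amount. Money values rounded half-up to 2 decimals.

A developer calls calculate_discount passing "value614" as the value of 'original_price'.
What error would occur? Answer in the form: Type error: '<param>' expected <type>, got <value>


Spec: 'original_price' is declared as number; "value614" is a string.
Type error: 'original_price' expected number, got "value614"


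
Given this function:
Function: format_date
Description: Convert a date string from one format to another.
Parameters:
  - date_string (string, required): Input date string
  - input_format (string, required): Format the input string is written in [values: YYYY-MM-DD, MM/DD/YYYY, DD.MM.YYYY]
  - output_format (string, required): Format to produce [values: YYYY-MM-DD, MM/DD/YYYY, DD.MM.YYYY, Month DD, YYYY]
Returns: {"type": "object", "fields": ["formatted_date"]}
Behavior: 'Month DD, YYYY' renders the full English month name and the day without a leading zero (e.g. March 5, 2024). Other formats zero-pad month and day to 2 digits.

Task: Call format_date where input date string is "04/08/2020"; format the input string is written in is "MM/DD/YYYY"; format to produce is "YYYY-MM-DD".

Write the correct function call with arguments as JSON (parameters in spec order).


Mapping each described value to its parameter name:
  'Input date string' -> date_string = "04/08/2020"
  'Format the input string is written in' -> input_format = "MM/DD/YYYY"
  'Format to produce' -> output_format = "YYYY-MM-DD"
format_date({"date_string": "04/08/2020", "input_format": "MM/DD/YYYY", "output_format": "YYYY-MM-DD"})


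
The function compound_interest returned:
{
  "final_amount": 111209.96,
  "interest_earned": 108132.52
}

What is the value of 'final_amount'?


111209.96


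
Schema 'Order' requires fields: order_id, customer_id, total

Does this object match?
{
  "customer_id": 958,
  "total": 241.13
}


Checking required fields...
Missing: order_id
Invalid - missing required field 'order_id'


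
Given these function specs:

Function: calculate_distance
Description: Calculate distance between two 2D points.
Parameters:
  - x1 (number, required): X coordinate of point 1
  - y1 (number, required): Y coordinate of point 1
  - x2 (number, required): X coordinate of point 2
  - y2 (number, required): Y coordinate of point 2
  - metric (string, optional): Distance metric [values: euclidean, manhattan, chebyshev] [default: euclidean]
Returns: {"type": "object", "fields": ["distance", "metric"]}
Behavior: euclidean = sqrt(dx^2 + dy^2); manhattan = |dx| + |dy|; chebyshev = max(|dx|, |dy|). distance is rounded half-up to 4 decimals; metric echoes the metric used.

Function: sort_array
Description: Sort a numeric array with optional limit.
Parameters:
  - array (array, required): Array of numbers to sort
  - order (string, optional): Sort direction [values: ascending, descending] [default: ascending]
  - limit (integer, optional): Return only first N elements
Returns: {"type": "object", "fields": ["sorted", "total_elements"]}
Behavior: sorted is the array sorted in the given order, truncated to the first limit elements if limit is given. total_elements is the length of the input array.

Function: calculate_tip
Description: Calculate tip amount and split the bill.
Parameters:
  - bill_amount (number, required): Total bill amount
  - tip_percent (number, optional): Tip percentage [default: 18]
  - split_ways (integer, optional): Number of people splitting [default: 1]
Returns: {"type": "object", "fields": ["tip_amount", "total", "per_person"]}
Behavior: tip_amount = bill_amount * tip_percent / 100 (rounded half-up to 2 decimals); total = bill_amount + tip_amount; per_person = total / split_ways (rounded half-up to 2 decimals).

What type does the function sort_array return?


The sort_array spec declares Returns: {"type": "object", "fields": ["sorted", "total_elements"]}
Type:
object


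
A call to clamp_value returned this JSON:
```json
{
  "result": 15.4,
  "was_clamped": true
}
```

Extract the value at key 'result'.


15.4
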